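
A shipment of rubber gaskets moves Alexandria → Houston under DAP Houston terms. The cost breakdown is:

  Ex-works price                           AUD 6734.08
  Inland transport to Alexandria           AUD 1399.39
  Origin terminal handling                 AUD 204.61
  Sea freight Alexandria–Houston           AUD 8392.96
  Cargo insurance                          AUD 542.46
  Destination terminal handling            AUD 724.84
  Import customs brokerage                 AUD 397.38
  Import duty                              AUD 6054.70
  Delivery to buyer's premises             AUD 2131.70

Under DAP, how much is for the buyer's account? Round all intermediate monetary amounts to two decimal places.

Buyer's account: AUD 6452.08

DAP: the seller bears all costs to the named destination except import duty and clearance.
Seller's account: goods 6734.08 + inland to port 1399.39 + origin terminal 204.61 + freight 8392.96 + insurance 542.46 + destination terminal 724.84 + delivery 2131.70 = 20130.04
Buyer's account: brokerage 397.38 + duty 6054.70 = 6452.08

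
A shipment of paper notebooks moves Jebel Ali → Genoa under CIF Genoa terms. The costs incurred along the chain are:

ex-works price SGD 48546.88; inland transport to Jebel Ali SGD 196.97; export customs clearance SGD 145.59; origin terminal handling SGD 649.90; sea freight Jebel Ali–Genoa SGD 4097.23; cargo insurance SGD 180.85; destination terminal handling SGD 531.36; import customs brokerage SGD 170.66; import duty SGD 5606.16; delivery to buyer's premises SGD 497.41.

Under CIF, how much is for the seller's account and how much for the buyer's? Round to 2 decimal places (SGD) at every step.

Seller: SGD 53817.42; buyer: SGD 6805.59

CIF: the seller pays costs through ocean freight and marine insurance to the destination port.
Seller's account: goods 48546.88 + inland to port 196.97 + export clearance 145.59 + origin terminal 649.90 + freight 4097.23 + insurance 180.85 = 53817.42
Buyer's account: destination terminal 531.36 + brokerage 170.66 + duty 5606.16 + delivery 497.41 = 6805.59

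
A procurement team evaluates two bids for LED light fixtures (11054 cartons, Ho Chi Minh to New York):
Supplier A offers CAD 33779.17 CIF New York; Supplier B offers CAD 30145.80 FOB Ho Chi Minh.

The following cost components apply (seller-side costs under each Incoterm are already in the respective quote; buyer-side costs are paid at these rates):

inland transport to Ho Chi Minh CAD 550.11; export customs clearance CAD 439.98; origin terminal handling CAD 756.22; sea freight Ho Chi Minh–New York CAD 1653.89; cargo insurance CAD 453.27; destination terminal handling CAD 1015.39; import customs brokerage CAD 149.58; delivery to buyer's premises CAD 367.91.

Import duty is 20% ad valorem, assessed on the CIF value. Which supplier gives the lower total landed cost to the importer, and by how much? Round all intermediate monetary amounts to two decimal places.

Supplier B is cheaper by CAD 1831.45

Supplier A (CIF):
The CIF price already equals the CIF value: 33779.17
Import duty = 33779.17 × 20% = 6755.83
Buyer bears (A): 1015.39 + 149.58 + 367.91 = 1532.88
Landed cost (A) = invoice 33779.17 + 1532.88 + duty 6755.83 = 42067.88
Supplier B (FOB):
CIF value = FOB price + freight + insurance = 30145.80 + 1653.89 + 453.27 = 32252.96
Import duty = 32252.96 × 20% = 6450.59
Buyer bears (B): 1653.89 + 453.27 + 1015.39 + 149.58 + 367.91 = 3640.04
Landed cost (B) = invoice 30145.80 + 3640.04 + duty 6450.59 = 40236.43
Difference = |42067.88 − 40236.43| = 1831.45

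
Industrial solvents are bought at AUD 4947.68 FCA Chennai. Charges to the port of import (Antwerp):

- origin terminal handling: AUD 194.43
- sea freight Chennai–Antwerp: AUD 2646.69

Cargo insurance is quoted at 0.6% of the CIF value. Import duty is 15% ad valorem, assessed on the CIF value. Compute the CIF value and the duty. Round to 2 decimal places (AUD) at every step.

Let C be the CIF value. C = FCA price + pre-shipment costs + freight + 0.6% × C
C − 0.6% × C = 4947.68 + 194.43 + 2646.69
0.994 × C = 7788.80
C = 7788.80 / 0.994 = 7835.81
Insurance premium = 0.6% × 7835.81 = 47.01
Import duty = 7835.81 × 15% = 1175.37

CIF value: AUD 7835.81; import duty: AUD 1175.37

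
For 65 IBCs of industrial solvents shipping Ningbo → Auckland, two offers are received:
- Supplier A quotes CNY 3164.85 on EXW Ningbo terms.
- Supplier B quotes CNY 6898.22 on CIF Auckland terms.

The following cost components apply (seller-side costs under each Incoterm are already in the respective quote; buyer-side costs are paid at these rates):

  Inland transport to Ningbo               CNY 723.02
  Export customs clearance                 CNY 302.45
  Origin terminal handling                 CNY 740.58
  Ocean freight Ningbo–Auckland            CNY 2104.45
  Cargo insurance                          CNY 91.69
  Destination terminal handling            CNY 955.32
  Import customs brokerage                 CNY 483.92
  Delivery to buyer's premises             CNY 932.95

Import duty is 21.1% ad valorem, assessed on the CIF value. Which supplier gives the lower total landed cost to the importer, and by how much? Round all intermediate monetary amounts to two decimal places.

Supplier B is cheaper by CNY 277.11

Supplier A (EXW):
CIF value = EXW price + inland to port + export clearance + origin terminal + freight + insurance = 3164.85 + 723.02 + 302.45 + 740.58 + 2104.45 + 91.69 = 7127.04
Import duty = 7127.04 × 21.1% = 1503.81
Buyer bears (A): 723.02 + 302.45 + 740.58 + 2104.45 + 91.69 + 955.32 + 483.92 + 932.95 = 6334.38
Landed cost (A) = invoice 3164.85 + 6334.38 + duty 1503.81 = 11003.04
Supplier B (CIF):
The CIF price already equals the CIF value: 6898.22
Import duty = 6898.22 × 21.1% = 1455.52
Buyer bears (B): 955.32 + 483.92 + 932.95 = 2372.19
Landed cost (B) = invoice 6898.22 + 2372.19 + duty 1455.52 = 10725.93
Difference = |11003.04 − 10725.93| = 277.11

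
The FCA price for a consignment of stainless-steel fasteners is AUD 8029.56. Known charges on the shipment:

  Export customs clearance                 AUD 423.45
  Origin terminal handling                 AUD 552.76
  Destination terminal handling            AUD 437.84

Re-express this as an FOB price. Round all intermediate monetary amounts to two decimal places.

Not relevant to the conversion: export clearance — on the seller under both FCA and FOB; already in the FCA price and stays in the FOB price. destination terminal — on the buyer under both terms; not part of either seller's price.
From FCA to FOB, the seller additionally bears: origin terminal.
FOB price = 8029.56 + 552.76 = 8582.32

FOB price: AUD 8582.32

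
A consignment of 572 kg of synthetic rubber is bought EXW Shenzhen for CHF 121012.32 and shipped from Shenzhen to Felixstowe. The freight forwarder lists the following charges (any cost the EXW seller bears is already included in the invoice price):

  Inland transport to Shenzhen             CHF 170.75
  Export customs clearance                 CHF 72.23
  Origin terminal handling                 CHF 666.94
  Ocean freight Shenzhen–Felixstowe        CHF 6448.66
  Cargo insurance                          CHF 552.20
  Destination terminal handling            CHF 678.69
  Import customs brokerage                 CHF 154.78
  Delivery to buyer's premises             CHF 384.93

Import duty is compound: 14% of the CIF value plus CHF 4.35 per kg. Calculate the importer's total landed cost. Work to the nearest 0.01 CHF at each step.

Total landed cost: CHF 150678.93

EXW: the seller makes goods available at their premises; the buyer bears all onward costs.
CIF value = EXW price + inland to port + export clearance + origin terminal + freight + insurance = 121012.32 + 170.75 + 72.23 + 666.94 + 6448.66 + 552.20 = 128923.10
Ad valorem component: 128923.10 × 14% = 18049.23
Specific component: 572 × 4.35 = 2488.20
Import duty = 18049.23 + 2488.20 = 20537.43
Buyer bears: inland to port 170.75 + export clearance 72.23 + origin terminal 666.94 + freight 6448.66 + insurance 552.20 + destination terminal 678.69 + brokerage 154.78 + delivery 384.93 + duty 20537.43 = 29666.61
Landed cost = invoice 121012.32 + 29666.61 = 150678.93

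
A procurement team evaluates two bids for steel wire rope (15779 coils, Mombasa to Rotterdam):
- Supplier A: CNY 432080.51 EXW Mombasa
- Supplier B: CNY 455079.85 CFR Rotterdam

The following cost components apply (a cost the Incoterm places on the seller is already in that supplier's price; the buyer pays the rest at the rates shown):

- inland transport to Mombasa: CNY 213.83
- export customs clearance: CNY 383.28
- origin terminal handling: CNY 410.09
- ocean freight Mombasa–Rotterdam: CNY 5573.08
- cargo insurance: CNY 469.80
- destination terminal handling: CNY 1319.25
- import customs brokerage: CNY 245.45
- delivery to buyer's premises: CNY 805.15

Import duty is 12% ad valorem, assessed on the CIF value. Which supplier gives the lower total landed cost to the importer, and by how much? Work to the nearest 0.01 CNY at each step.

Supplier A is cheaper by CNY 18389.35

Supplier A (EXW):
CIF value = EXW price + inland to port + export clearance + origin terminal + freight + insurance = 432080.51 + 213.83 + 383.28 + 410.09 + 5573.08 + 469.80 = 439130.59
Import duty = 439130.59 × 12% = 52695.67
Buyer bears (A): 213.83 + 383.28 + 410.09 + 5573.08 + 469.80 + 1319.25 + 245.45 + 805.15 = 9419.93
Landed cost (A) = invoice 432080.51 + 9419.93 + duty 52695.67 = 494196.11
Supplier B (CFR):
CIF value = CFR price + insurance = 455079.85 + 469.80 = 455549.65
Import duty = 455549.65 × 12% = 54665.96
Buyer bears (B): 469.80 + 1319.25 + 245.45 + 805.15 = 2839.65
Landed cost (B) = invoice 455079.85 + 2839.65 + duty 54665.96 = 512585.46
Difference = |494196.11 − 512585.46| = 18389.35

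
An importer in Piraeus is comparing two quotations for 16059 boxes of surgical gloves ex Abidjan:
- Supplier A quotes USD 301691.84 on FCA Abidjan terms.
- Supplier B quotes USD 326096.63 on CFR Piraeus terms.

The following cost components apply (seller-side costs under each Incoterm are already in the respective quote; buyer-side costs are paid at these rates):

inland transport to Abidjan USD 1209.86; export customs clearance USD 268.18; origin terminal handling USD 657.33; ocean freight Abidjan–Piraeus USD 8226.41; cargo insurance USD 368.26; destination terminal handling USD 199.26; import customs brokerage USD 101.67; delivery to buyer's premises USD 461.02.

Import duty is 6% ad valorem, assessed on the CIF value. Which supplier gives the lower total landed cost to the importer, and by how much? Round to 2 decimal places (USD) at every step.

Supplier A (FCA):
CIF value = FCA price + origin terminal + freight + insurance = 301691.84 + 657.33 + 8226.41 + 368.26 = 310943.84
Import duty = 310943.84 × 6% = 18656.63
Buyer bears (A): 657.33 + 8226.41 + 368.26 + 199.26 + 101.67 + 461.02 = 10013.95
Landed cost (A) = invoice 301691.84 + 10013.95 + duty 18656.63 = 330362.42
Supplier B (CFR):
CIF value = CFR price + insurance = 326096.63 + 368.26 = 326464.89
Import duty = 326464.89 × 6% = 19587.89
Buyer bears (B): 368.26 + 199.26 + 101.67 + 461.02 = 1130.21
Landed cost (B) = invoice 326096.63 + 1130.21 + duty 19587.89 = 346814.73
Difference = |330362.42 − 346814.73| = 16452.31

Supplier A is cheaper by USD 16452.31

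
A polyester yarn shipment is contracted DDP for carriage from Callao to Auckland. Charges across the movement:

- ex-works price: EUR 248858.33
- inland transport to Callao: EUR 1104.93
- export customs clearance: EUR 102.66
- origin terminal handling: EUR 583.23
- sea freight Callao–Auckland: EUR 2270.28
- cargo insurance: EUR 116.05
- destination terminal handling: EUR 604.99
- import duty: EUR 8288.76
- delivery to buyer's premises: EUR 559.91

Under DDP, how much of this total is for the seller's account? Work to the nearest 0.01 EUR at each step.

Seller's account: EUR 262489.14

DDP: the seller bears all costs including import duty.
Seller's account: goods 248858.33 + inland to port 1104.93 + export clearance 102.66 + origin terminal 583.23 + freight 2270.28 + insurance 116.05 + destination terminal 604.99 + duty 8288.76 + delivery 559.91 = 262489.14
Buyer's account: 0.00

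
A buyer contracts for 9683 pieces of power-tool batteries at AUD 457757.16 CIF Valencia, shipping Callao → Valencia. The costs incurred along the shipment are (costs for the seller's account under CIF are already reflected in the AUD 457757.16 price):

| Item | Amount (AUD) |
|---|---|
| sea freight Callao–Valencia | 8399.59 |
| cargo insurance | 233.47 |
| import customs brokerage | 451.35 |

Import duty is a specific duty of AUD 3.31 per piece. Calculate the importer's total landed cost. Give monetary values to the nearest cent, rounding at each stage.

Total landed cost: AUD 490259.24

CIF: the seller pays costs through ocean freight and marine insurance to the destination port.
Already in the invoice (seller's account under CIF): freight, insurance — exclude.
The CIF price already equals the CIF value: 457757.16
Import duty = 9683 × 3.31 = 32050.73
Buyer bears: brokerage 451.35 + duty 32050.73 = 32502.08
Landed cost = invoice 457757.16 + 32502.08 = 490259.24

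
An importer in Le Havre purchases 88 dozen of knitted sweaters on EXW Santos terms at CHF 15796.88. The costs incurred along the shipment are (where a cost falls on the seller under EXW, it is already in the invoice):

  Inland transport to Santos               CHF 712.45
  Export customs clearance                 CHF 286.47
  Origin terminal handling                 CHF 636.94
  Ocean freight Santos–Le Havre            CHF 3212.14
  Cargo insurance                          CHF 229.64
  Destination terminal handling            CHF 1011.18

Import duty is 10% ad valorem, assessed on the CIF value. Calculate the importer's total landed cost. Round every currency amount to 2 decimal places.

EXW: the seller makes goods available at their premises; the buyer bears all onward costs.
CIF value = EXW price + inland to port + export clearance + origin terminal + freight + insurance = 15796.88 + 712.45 + 286.47 + 636.94 + 3212.14 + 229.64 = 20874.52
Import duty = 20874.52 × 10% = 2087.45
Buyer bears: inland to port 712.45 + export clearance 286.47 + origin terminal 636.94 + freight 3212.14 + insurance 229.64 + destination terminal 1011.18 + duty 2087.45 = 8176.27
Landed cost = invoice 15796.88 + 8176.27 = 23973.15

Total landed cost: CHF 23973.15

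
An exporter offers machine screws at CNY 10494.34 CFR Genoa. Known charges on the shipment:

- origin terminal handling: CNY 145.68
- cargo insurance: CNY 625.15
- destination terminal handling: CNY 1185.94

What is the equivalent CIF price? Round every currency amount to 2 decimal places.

Not relevant to the conversion: origin terminal — on the seller under both CFR and CIF; already in the CFR price and stays in the CIF price. destination terminal — on the buyer under both terms; not part of either seller's price.
From CFR to CIF, the seller additionally bears: insurance.
CIF price = 10494.34 + 625.15 = 11119.49

CIF price: CNY 11119.49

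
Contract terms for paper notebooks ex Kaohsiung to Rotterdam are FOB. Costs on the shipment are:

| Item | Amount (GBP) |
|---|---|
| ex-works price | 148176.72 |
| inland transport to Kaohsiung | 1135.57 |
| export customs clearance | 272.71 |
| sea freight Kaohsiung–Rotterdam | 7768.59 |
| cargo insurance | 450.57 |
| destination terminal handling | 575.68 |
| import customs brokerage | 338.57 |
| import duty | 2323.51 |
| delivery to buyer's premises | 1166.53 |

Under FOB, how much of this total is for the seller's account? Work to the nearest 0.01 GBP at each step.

Seller's account: GBP 149585.00

FOB: the seller bears costs until goods are on board at the origin port; the buyer bears freight, insurance and all costs thereafter.
Seller's account: goods 148176.72 + inland to port 1135.57 + export clearance 272.71 = 149585.00
Buyer's account: freight 7768.59 + insurance 450.57 + destination terminal 575.68 + brokerage 338.57 + duty 2323.51 + delivery 1166.53 = 12623.45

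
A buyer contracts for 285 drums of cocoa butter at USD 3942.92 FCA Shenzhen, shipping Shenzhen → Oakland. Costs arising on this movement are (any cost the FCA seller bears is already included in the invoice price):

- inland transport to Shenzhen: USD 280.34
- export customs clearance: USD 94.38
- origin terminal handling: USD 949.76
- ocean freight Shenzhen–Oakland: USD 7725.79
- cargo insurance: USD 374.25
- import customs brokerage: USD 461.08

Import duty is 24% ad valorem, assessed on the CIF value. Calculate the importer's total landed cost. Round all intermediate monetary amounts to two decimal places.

Total landed cost: USD 16572.05

FCA: the seller delivers export-cleared goods to the carrier; the buyer bears costs from that point.
Already in the invoice (seller's account under FCA): inland to port, export clearance — exclude.
CIF value = FCA price + origin terminal + freight + insurance = 3942.92 + 949.76 + 7725.79 + 374.25 = 12992.72
Import duty = 12992.72 × 24% = 3118.25
Buyer bears: origin terminal 949.76 + freight 7725.79 + insurance 374.25 + brokerage 461.08 + duty 3118.25 = 12629.13
Landed cost = invoice 3942.92 + 12629.13 = 16572.05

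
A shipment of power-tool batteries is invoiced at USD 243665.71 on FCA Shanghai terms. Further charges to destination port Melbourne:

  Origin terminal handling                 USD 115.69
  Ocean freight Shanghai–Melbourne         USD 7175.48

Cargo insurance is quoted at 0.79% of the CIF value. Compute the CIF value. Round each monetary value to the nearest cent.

CIF value: USD 252955.23

Let C be the CIF value. C = FCA price + pre-shipment costs + freight + 0.79% × C
C − 0.79% × C = 243665.71 + 115.69 + 7175.48
0.9921 × C = 250956.88
C = 250956.88 / 0.9921 = 252955.23
Insurance premium = 0.79% × 252955.23 = 1998.35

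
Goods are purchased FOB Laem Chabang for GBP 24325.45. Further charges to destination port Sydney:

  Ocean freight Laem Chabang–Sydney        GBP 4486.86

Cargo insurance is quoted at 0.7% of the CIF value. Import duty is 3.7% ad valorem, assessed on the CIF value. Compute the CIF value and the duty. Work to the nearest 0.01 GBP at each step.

CIF value: GBP 29015.42; import duty: GBP 1073.57

Let C be the CIF value. C = FOB price + freight + 0.7% × C
C − 0.7% × C = 24325.45 + 4486.86
0.993 × C = 28812.31
C = 28812.31 / 0.993 = 29015.42
Insurance premium = 0.7% × 29015.42 = 203.11
Import duty = 29015.42 × 3.7% = 1073.57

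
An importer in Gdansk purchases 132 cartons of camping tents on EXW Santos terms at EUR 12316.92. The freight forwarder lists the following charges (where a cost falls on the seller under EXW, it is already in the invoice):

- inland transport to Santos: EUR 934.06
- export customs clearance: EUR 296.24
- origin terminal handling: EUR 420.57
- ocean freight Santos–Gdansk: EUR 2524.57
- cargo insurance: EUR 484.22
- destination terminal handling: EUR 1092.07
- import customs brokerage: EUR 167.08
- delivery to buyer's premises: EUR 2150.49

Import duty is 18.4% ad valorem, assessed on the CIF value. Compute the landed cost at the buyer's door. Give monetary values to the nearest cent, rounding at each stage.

Total landed cost: EUR 23509.91

EXW: the seller makes goods available at their premises; the buyer bears all onward costs.
CIF value = EXW price + inland to port + export clearance + origin terminal + freight + insurance = 12316.92 + 934.06 + 296.24 + 420.57 + 2524.57 + 484.22 = 16976.58
Import duty = 16976.58 × 18.4% = 3123.69
Buyer bears: inland to port 934.06 + export clearance 296.24 + origin terminal 420.57 + freight 2524.57 + insurance 484.22 + destination terminal 1092.07 + brokerage 167.08 + delivery 2150.49 + duty 3123.69 = 11192.99
Landed cost = invoice 12316.92 + 11192.99 = 23509.91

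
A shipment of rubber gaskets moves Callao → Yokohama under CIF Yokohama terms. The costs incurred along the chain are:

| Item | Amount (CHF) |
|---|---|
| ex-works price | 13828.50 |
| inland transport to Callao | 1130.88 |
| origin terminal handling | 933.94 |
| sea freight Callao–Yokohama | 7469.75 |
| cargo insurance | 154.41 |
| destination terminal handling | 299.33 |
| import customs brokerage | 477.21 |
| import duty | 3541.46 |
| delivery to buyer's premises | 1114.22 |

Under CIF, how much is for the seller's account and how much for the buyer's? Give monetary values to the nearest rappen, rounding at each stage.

Seller: CHF 23517.48; buyer: CHF 5432.22

CIF: the seller pays costs through ocean freight and marine insurance to the destination port.
Seller's account: goods 13828.50 + inland to port 1130.88 + origin terminal 933.94 + freight 7469.75 + insurance 154.41 = 23517.48
Buyer's account: destination terminal 299.33 + brokerage 477.21 + duty 3541.46 + delivery 1114.22 = 5432.22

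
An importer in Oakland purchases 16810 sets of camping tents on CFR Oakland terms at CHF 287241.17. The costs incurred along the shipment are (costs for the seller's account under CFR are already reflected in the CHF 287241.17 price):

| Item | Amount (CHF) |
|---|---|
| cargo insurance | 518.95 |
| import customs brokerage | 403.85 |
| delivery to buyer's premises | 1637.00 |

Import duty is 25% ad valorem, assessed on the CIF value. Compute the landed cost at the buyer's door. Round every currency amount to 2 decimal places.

Total landed cost: CHF 361741.00

CFR: the seller pays costs through ocean freight to the destination port, but not insurance.
CIF value = CFR price + insurance = 287241.17 + 518.95 = 287760.12
Import duty = 287760.12 × 25% = 71940.03
Buyer bears: insurance 518.95 + brokerage 403.85 + delivery 1637.00 + duty 71940.03 = 74499.83
Landed cost = invoice 287241.17 + 74499.83 = 361741.00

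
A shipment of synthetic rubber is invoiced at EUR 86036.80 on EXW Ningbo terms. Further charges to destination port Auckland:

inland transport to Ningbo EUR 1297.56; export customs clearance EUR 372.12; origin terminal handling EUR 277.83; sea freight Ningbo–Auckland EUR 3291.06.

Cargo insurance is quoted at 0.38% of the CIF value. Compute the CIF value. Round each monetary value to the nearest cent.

CIF value: EUR 91623.54

Let C be the CIF value. C = EXW price + pre-shipment costs + freight + 0.38% × C
C − 0.38% × C = 86036.80 + 1297.56 + 372.12 + 277.83 + 3291.06
0.9962 × C = 91275.37
C = 91275.37 / 0.9962 = 91623.54
Insurance premium = 0.38% × 91623.54 = 348.17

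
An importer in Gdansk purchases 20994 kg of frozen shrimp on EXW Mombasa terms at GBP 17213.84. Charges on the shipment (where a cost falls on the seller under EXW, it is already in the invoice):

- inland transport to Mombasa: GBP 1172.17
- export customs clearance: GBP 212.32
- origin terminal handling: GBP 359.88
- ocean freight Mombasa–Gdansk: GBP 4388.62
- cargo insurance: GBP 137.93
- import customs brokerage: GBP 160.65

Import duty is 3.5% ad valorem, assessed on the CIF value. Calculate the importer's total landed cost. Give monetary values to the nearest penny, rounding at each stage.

Total landed cost: GBP 24467.38

EXW: the seller makes goods available at their premises; the buyer bears all onward costs.
CIF value = EXW price + inland to port + export clearance + origin terminal + freight + insurance = 17213.84 + 1172.17 + 212.32 + 359.88 + 4388.62 + 137.93 = 23484.76
Import duty = 23484.76 × 3.5% = 821.97
Buyer bears: inland to port 1172.17 + export clearance 212.32 + origin terminal 359.88 + freight 4388.62 + insurance 137.93 + brokerage 160.65 + duty 821.97 = 7253.54
Landed cost = invoice 17213.84 + 7253.54 = 24467.38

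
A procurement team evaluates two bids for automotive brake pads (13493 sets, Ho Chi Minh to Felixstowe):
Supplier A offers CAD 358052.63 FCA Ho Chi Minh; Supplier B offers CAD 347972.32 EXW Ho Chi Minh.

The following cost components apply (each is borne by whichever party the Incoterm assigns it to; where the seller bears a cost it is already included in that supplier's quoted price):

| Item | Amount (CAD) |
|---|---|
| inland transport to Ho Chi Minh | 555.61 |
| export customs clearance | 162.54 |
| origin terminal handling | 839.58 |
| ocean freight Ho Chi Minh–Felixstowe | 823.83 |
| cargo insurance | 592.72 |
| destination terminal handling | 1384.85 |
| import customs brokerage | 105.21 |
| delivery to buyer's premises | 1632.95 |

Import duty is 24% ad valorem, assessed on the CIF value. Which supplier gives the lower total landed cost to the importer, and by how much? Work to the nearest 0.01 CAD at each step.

Supplier B is cheaper by CAD 11609.08

Supplier A (FCA):
CIF value = FCA price + origin terminal + freight + insurance = 358052.63 + 839.58 + 823.83 + 592.72 = 360308.76
Import duty = 360308.76 × 24% = 86474.10
Buyer bears (A): 839.58 + 823.83 + 592.72 + 1384.85 + 105.21 + 1632.95 = 5379.14
Landed cost (A) = invoice 358052.63 + 5379.14 + duty 86474.10 = 449905.87
Supplier B (EXW):
CIF value = EXW price + inland to port + export clearance + origin terminal + freight + insurance = 347972.32 + 555.61 + 162.54 + 839.58 + 823.83 + 592.72 = 350946.60
Import duty = 350946.60 × 24% = 84227.18
Buyer bears (B): 555.61 + 162.54 + 839.58 + 823.83 + 592.72 + 1384.85 + 105.21 + 1632.95 = 6097.29
Landed cost (B) = invoice 347972.32 + 6097.29 + duty 84227.18 = 438296.79
Difference = |449905.87 − 438296.79| = 11609.08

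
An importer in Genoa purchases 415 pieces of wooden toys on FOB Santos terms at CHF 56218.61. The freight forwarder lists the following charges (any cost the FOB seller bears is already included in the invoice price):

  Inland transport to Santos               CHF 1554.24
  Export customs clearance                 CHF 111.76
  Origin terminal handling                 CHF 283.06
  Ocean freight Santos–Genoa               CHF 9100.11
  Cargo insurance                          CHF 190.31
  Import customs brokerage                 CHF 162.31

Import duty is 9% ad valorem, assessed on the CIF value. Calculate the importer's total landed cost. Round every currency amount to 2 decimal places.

FOB: the seller bears costs until goods are on board at the origin port; the buyer bears freight, insurance and all costs thereafter.
Already in the invoice (seller's account under FOB): inland to port, export clearance, origin terminal — exclude.
CIF value = FOB price + freight + insurance = 56218.61 + 9100.11 + 190.31 = 65509.03
Import duty = 65509.03 × 9% = 5895.81
Buyer bears: freight 9100.11 + insurance 190.31 + brokerage 162.31 + duty 5895.81 = 15348.54
Landed cost = invoice 56218.61 + 15348.54 = 71567.15

Total landed cost: CHF 71567.15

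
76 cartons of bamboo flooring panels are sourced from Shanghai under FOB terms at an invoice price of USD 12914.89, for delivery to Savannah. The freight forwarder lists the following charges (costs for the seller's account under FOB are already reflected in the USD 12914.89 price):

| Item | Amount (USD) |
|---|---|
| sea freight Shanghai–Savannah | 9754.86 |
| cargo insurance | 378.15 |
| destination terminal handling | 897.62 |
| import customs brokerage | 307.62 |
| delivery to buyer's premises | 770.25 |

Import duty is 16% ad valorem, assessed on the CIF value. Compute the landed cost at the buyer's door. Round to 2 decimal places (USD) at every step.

FOB: the seller bears costs until goods are on board at the origin port; the buyer bears freight, insurance and all costs thereafter.
CIF value = FOB price + freight + insurance = 12914.89 + 9754.86 + 378.15 = 23047.90
Import duty = 23047.90 × 16% = 3687.66
Buyer bears: freight 9754.86 + insurance 378.15 + destination terminal 897.62 + brokerage 307.62 + delivery 770.25 + duty 3687.66 = 15796.16
Landed cost = invoice 12914.89 + 15796.16 = 28711.05

Total landed cost: USD 28711.05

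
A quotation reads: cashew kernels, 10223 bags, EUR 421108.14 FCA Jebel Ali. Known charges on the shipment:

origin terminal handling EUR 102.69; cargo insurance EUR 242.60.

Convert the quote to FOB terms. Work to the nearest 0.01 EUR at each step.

FOB price: EUR 421210.83

Not relevant to the conversion: insurance — on the buyer under both terms; not part of either seller's price.
From FCA to FOB, the seller additionally bears: origin terminal.
FOB price = 421108.14 + 102.69 = 421210.83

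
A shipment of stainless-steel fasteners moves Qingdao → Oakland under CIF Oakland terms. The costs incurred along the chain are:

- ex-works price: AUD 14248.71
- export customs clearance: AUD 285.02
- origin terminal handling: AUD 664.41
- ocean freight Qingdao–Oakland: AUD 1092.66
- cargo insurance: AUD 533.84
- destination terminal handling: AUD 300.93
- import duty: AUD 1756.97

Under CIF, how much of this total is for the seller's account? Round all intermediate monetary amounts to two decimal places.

CIF: the seller pays costs through ocean freight and marine insurance to the destination port.
Seller's account: goods 14248.71 + export clearance 285.02 + origin terminal 664.41 + freight 1092.66 + insurance 533.84 = 16824.64
Buyer's account: destination terminal 300.93 + duty 1756.97 = 2057.90

Seller's account: AUD 16824.64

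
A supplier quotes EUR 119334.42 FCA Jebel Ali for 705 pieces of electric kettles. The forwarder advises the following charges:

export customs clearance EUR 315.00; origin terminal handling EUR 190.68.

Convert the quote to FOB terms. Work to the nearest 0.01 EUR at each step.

FOB price: EUR 119525.10

Not relevant to the conversion: export clearance — on the seller under both FCA and FOB; already in the FCA price and stays in the FOB price.
From FCA to FOB, the seller additionally bears: origin terminal.
FOB price = 119334.42 + 190.68 = 119525.10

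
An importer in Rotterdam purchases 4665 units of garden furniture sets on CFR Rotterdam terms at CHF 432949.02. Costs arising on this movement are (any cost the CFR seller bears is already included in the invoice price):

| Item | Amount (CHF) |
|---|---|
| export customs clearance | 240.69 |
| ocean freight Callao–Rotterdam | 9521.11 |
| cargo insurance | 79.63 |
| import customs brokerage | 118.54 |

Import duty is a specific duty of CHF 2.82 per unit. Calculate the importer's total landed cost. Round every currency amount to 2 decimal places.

CFR: the seller pays costs through ocean freight to the destination port, but not insurance.
Already in the invoice (seller's account under CFR): export clearance, freight — exclude.
CIF value = CFR price + insurance = 432949.02 + 79.63 = 433028.65
Import duty = 4665 × 2.82 = 13155.30
Buyer bears: insurance 79.63 + brokerage 118.54 + duty 13155.30 = 13353.47
Landed cost = invoice 432949.02 + 13353.47 = 446302.49

Total landed cost: CHF 446302.49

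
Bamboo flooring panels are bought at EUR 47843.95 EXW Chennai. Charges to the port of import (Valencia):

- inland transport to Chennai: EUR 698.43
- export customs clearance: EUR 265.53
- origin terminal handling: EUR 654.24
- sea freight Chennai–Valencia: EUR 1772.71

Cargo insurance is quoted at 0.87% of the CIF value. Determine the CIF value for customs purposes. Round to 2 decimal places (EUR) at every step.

Let C be the CIF value. C = EXW price + pre-shipment costs + freight + 0.87% × C
C − 0.87% × C = 47843.95 + 698.43 + 265.53 + 654.24 + 1772.71
0.9913 × C = 51234.86
C = 51234.86 / 0.9913 = 51684.52
Insurance premium = 0.87% × 51684.52 = 449.66

CIF value: EUR 51684.52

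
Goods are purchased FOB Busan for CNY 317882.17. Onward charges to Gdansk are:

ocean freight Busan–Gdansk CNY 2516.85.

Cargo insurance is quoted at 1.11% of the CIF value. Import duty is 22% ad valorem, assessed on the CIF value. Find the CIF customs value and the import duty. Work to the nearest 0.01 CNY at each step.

Let C be the CIF value. C = FOB price + freight + 1.11% × C
C − 1.11% × C = 317882.17 + 2516.85
0.9889 × C = 320399.02
C = 320399.02 / 0.9889 = 323995.37
Insurance premium = 1.11% × 323995.37 = 3596.35
Import duty = 323995.37 × 22% = 71278.98

CIF value: CNY 323995.37; import duty: CNY 71278.98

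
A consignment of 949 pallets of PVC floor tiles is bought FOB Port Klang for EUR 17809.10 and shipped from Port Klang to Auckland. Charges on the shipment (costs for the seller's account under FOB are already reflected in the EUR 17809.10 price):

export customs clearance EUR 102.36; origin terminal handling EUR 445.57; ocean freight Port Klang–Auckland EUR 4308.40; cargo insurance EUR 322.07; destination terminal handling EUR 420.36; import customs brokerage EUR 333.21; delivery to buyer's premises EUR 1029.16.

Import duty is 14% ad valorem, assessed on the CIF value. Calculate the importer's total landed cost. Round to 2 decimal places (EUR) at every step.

FOB: the seller bears costs until goods are on board at the origin port; the buyer bears freight, insurance and all costs thereafter.
Already in the invoice (seller's account under FOB): export clearance, origin terminal — exclude.
CIF value = FOB price + freight + insurance = 17809.10 + 4308.40 + 322.07 = 22439.57
Import duty = 22439.57 × 14% = 3141.54
Buyer bears: freight 4308.40 + insurance 322.07 + destination terminal 420.36 + brokerage 333.21 + delivery 1029.16 + duty 3141.54 = 9554.74
Landed cost = invoice 17809.10 + 9554.74 = 27363.84

Total landed cost: EUR 27363.84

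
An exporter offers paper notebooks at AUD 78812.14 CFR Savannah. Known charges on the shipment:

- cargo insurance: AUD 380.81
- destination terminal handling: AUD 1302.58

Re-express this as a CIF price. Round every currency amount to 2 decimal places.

CIF price: AUD 79192.95

Not relevant to the conversion: destination terminal — on the buyer under both terms; not part of either seller's price.
From CFR to CIF, the seller additionally bears: insurance.
CIF price = 78812.14 + 380.81 = 79192.95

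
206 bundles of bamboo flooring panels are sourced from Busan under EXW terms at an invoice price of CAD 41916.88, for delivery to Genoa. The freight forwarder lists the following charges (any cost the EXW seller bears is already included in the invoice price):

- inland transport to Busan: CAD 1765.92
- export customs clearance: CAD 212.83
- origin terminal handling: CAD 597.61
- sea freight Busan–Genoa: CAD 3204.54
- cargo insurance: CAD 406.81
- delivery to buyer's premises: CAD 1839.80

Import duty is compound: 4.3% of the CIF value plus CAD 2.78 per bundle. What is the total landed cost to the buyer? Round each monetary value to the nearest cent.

Total landed cost: CAD 52585.57

EXW: the seller makes goods available at their premises; the buyer bears all onward costs.
CIF value = EXW price + inland to port + export clearance + origin terminal + freight + insurance = 41916.88 + 1765.92 + 212.83 + 597.61 + 3204.54 + 406.81 = 48104.59
Ad valorem component: 48104.59 × 4.3% = 2068.50
Specific component: 206 × 2.78 = 572.68
Import duty = 2068.50 + 572.68 = 2641.18
Buyer bears: inland to port 1765.92 + export clearance 212.83 + origin terminal 597.61 + freight 3204.54 + insurance 406.81 + delivery 1839.80 + duty 2641.18 = 10668.69
Landed cost = invoice 41916.88 + 10668.69 = 52585.57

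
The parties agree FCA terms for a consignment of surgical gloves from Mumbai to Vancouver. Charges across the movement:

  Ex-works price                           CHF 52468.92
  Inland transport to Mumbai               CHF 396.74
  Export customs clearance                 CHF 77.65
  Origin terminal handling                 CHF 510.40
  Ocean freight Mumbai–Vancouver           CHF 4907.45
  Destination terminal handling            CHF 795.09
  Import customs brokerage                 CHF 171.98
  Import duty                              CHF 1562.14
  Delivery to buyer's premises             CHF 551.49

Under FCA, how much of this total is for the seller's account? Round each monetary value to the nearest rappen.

FCA: the seller delivers export-cleared goods to the carrier; the buyer bears costs from that point.
Seller's account: goods 52468.92 + inland to port 396.74 + export clearance 77.65 = 52943.31
Buyer's account: origin terminal 510.40 + freight 4907.45 + destination terminal 795.09 + brokerage 171.98 + duty 1562.14 + delivery 551.49 = 8498.55

Seller's account: CHF 52943.31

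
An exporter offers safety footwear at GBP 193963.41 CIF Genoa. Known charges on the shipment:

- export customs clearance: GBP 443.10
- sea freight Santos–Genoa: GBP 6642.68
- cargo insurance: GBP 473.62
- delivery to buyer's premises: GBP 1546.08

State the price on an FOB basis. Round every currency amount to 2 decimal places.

FOB price: GBP 186847.11

Not relevant to the conversion: export clearance — on the seller under both CIF and FOB; already in the CIF price and stays in the FOB price. delivery — on the buyer under both terms; not part of either seller's price.
From CIF to FOB, the seller no longer bears: freight, insurance.
FOB price = 193963.41 − 6642.68 − 473.62 = 186847.11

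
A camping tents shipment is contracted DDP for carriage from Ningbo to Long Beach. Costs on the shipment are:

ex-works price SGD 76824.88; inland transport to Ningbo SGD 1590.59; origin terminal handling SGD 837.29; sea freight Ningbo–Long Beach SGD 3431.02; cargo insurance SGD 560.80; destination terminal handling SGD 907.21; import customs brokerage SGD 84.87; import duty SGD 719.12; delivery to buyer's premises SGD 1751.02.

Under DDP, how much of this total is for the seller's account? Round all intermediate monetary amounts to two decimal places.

Seller's account: SGD 86706.80

DDP: the seller bears all costs including import duty.
Seller's account: goods 76824.88 + inland to port 1590.59 + origin terminal 837.29 + freight 3431.02 + insurance 560.80 + destination terminal 907.21 + brokerage 84.87 + duty 719.12 + delivery 1751.02 = 86706.80
Buyer's account: 0.00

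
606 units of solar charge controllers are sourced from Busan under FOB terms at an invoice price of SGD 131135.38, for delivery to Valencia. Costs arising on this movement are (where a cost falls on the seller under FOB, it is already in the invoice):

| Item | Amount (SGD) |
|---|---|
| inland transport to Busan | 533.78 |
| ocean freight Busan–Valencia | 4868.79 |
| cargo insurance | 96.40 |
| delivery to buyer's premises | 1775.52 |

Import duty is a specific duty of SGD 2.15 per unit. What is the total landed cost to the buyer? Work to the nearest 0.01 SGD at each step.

Total landed cost: SGD 139178.99

FOB: the seller bears costs until goods are on board at the origin port; the buyer bears freight, insurance and all costs thereafter.
Already in the invoice (seller's account under FOB): inland to port — exclude.
CIF value = FOB price + freight + insurance = 131135.38 + 4868.79 + 96.40 = 136100.57
Import duty = 606 × 2.15 = 1302.90
Buyer bears: freight 4868.79 + insurance 96.40 + delivery 1775.52 + duty 1302.90 = 8043.61
Landed cost = invoice 131135.38 + 8043.61 = 139178.99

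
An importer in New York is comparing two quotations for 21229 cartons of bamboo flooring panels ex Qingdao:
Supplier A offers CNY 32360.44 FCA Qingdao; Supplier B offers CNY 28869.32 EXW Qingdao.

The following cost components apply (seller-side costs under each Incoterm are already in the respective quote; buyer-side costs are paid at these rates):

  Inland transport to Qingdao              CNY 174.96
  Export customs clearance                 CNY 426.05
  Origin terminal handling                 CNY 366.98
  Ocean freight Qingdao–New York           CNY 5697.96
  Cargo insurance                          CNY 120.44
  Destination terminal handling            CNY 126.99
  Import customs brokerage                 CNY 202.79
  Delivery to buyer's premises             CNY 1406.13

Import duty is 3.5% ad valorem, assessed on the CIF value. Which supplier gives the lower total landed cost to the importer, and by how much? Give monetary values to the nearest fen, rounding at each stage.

Supplier A (FCA):
CIF value = FCA price + origin terminal + freight + insurance = 32360.44 + 366.98 + 5697.96 + 120.44 = 38545.82
Import duty = 38545.82 × 3.5% = 1349.10
Buyer bears (A): 366.98 + 5697.96 + 120.44 + 126.99 + 202.79 + 1406.13 = 7921.29
Landed cost (A) = invoice 32360.44 + 7921.29 + duty 1349.10 = 41630.83
Supplier B (EXW):
CIF value = EXW price + inland to port + export clearance + origin terminal + freight + insurance = 28869.32 + 174.96 + 426.05 + 366.98 + 5697.96 + 120.44 = 35655.71
Import duty = 35655.71 × 3.5% = 1247.95
Buyer bears (B): 174.96 + 426.05 + 366.98 + 5697.96 + 120.44 + 126.99 + 202.79 + 1406.13 = 8522.30
Landed cost (B) = invoice 28869.32 + 8522.30 + duty 1247.95 = 38639.57
Difference = |41630.83 − 38639.57| = 2991.26

Supplier B is cheaper by CNY 2991.26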